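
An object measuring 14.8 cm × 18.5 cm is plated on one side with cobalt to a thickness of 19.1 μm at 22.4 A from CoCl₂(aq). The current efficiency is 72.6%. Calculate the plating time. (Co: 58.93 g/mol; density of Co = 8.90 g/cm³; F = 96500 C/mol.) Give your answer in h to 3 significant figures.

Plated area = 14.8 × 18.5 = 273.8 cm²
Volume = 273.8 × 19.1×10⁻⁴ cm = 0.5230 cm³
m(Co) = 0.5230 × 8.90 = 4.655 g
n(Co) = 4.655 / 58.93 = 0.07899 mol; n(e⁻) = 2 × 0.07899 = 0.1580 mol
Q = 0.1580 × 96500 / 0.726 = 21000 C
t = 21000 / 22.4 = 937.5 s = 0.260 h

0.260 h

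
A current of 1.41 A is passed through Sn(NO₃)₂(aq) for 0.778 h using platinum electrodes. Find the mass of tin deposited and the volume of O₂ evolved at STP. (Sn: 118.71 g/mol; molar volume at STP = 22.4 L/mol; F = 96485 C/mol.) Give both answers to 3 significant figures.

Q = 1.41 × 2800.8 = 3949 C; n(e⁻) = 3949 / 96485 = 0.04093 mol
Cathode: Sn²⁺ + 2e⁻ → Sn → n(Sn) = 0.04093/2 = 0.02047 mol → 2.43 g
Anode: 2H₂O → O₂ + 4H⁺ + 4e⁻ → n(O₂) = 0.04093/4 = 0.01023 mol → 0.229 L

2.43 g Sn; 0.229 L O₂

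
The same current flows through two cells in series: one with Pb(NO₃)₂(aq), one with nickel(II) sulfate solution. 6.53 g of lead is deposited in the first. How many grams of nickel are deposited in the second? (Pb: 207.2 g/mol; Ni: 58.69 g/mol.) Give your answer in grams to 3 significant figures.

n(Pb) = 6.53 / 207.2 = 0.03152 mol
Pb²⁺ + 2e⁻ → Pb, so n(e⁻) = 2 × 0.03152 = 0.06304 mol
Since the cells are in series, n(e⁻) in the Ni cell is also 0.06304 mol.
Ni²⁺ + 2e⁻ → Ni, so n(Ni) = 0.06304 / 2 = 0.03152 mol
m(Ni) = 0.03152 × 58.69 = 1.85 g

1.85 g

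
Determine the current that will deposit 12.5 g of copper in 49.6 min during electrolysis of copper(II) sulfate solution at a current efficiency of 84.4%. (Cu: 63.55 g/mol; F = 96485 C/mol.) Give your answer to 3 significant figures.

n(Cu) = 12.5 / 63.55 = 0.1967 mol
Cu²⁺ + 2e⁻ → Cu, so n(e⁻) = 2 × 0.1967 = 0.3934 mol
Q = 0.3934 × 96485 / 0.844 = 44970 C
I = Q / t = 44970 / 2976 s = 15.1 A

15.1 A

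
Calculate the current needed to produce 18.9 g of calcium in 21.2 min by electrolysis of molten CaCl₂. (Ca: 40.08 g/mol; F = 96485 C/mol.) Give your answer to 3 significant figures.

n(Ca) = 18.9 / 40.08 = 0.4716 mol
Ca²⁺ + 2e⁻ → Ca, so n(e⁻) = 2 × 0.4716 = 0.9432 mol
Q = 0.9432 × 96485 = 91000 C
I = Q / t = 91000 / 1272 s = 71.5 A

71.5 A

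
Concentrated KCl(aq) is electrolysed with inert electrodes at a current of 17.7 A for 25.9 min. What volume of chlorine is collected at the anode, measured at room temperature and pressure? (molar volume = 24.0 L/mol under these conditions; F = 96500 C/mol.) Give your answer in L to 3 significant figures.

Charge passed = 17.7 × 1554 = 27510 C
n(e⁻) = Q/F = 27510/96500 = 0.2851 mol
2Cl⁻ → Cl₂ + 2e⁻, so n(Cl₂) = 0.2851 / 2 = 0.1426 mol
V = 0.1426 × 24.0 = 3.422 L

3.42 L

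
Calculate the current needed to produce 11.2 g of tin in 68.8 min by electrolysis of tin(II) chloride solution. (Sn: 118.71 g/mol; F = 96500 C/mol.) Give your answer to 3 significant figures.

4.41 A

n(Sn) = 11.2 / 118.71 = 0.09435 mol
Sn²⁺ + 2e⁻ → Sn, so n(e⁻) = 2 × 0.09435 = 0.1887 mol
Q = 0.1887 × 96500 = 18210 C
I = Q / t = 18210 / 4128 s = 4.41 A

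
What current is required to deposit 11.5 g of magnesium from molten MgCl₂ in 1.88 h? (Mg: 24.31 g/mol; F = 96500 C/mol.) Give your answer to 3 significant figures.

13.5 A

n(Mg) = 11.5 / 24.31 = 0.4731 mol
Mg²⁺ + 2e⁻ → Mg, so n(e⁻) = 2 × 0.4731 = 0.9462 mol
Q = 0.9462 × 96500 = 91310 C
I = Q / t = 91310 / 6768 s = 13.5 A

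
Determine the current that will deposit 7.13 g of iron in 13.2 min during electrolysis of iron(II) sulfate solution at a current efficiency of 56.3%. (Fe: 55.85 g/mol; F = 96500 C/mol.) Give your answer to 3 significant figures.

n(Fe) = 7.13 / 55.85 = 0.1277 mol
Fe²⁺ + 2e⁻ → Fe, so n(e⁻) = 2 × 0.1277 = 0.2554 mol
Q = 0.2554 × 96500 / 0.563 = 43780 C
I = Q / t = 43780 / 792 s = 55.3 A

55.3 A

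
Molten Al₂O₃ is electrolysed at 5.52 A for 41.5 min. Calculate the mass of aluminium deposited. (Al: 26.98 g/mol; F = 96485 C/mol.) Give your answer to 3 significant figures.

Q = 5.52 A × 2490 s = 13740 C
Moles of electrons = 13740 / 96485 = 0.1424 mol
Al³⁺ + 3e⁻ → Al, so n(Al) = 0.1424 / 3 = 0.04747 mol
m = 0.04747 × 26.98 = 1.28 g

1.28 g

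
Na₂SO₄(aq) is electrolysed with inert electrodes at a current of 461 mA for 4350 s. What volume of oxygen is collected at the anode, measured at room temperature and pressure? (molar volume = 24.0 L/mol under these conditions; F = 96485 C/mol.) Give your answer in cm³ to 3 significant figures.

125 cm³

Q = It = 0.461 × 4350 = 2005 C
n(e⁻) = 2005 / 96485 = 0.02078 mol
2H₂O → O₂ + 4H⁺ + 4e⁻, so n(O₂) = 0.02078 / 4 = 0.005195 mol
V = 0.005195 × 24.0 = 0.1247 L
= 125 cm³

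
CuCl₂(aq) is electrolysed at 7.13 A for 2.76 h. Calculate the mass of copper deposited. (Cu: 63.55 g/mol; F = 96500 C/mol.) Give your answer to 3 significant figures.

23.3 g

Q = 7.13 A × 9936 s = 70840 C
n(e⁻) = 70840 / 96500 = 0.7341 mol
Cu²⁺ + 2e⁻ → Cu, so n(Cu) = 0.7341 / 2 = 0.3671 mol
m = 0.3671 × 63.55 = 23.3 g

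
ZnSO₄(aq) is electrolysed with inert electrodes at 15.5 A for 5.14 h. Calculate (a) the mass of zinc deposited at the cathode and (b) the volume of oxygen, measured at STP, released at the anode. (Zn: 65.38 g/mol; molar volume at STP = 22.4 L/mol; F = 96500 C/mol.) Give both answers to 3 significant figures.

Q = 15.5 × 18504 = 2.868×10^5 C; n(e⁻) = 2.868×10^5 / 96500 = 2.972 mol
Cathode: Zn²⁺ + 2e⁻ → Zn → n(Zn) = 2.972/2 = 1.486 mol → 97.2 g
Anode: 2H₂O → O₂ + 4H⁺ + 4e⁻ → n(O₂) = 2.972/4 = 0.7430 mol → 16.6 L

97.2 g Zn; 16.6 L O₂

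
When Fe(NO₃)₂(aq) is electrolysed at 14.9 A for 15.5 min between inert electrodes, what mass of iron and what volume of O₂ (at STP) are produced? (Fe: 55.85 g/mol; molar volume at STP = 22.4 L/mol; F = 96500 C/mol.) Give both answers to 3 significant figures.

4.01 g Fe; 0.804 L O₂

Q = 14.9 × 930 = 13860 C; n(e⁻) = 13860 / 96500 = 0.1436 mol
Cathode: Fe²⁺ + 2e⁻ → Fe → n(Fe) = 0.1436/2 = 0.07180 mol → 4.01 g
Anode: 2H₂O → O₂ + 4H⁺ + 4e⁻ → n(O₂) = 0.1436/4 = 0.03590 mol → 0.804 L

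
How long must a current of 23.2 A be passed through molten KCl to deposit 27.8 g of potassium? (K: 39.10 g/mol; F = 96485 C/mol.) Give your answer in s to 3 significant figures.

2960 s

n(K) = 27.8 / 39.10 = 0.7110 mol
K⁺ + e⁻ → K, so n(e⁻) = 0.7110 mol
Q = 0.7110 × 96485 = 68600 C
t = Q / I = 68600 / 23.2 = 2957 s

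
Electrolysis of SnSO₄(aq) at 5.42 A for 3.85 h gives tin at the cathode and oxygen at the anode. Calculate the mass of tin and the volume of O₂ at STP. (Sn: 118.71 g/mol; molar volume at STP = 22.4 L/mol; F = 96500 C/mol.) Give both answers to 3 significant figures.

Q = 5.42 × 13860 = 75120 C; n(e⁻) = 75120 / 96500 = 0.7784 mol
Cathode: Sn²⁺ + 2e⁻ → Sn → n(Sn) = 0.7784/2 = 0.3892 mol → 46.2 g
Anode: 2H₂O → O₂ + 4H⁺ + 4e⁻ → n(O₂) = 0.7784/4 = 0.1946 mol → 4.36 L

46.2 g Sn; 4.36 L O₂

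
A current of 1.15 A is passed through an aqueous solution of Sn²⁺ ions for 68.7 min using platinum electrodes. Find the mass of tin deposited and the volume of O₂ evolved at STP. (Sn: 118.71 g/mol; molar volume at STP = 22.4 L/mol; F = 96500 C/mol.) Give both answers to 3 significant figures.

Q = 1.15 × 4122 = 4740 C; n(e⁻) = 4740 / 96500 = 0.04912 mol
Cathode: Sn²⁺ + 2e⁻ → Sn → n(Sn) = 0.04912/2 = 0.02456 mol → 2.92 g
Anode: 2H₂O → O₂ + 4H⁺ + 4e⁻ → n(O₂) = 0.04912/4 = 0.01228 mol → 0.275 L

2.92 g Sn; 0.275 L O₂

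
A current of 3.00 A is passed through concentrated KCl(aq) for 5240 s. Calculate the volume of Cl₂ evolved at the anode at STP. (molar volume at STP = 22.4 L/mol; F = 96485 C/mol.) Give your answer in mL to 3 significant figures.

1820 mL

Q = 3.00 A × 5240 s = 15720 C
n(e⁻) = 15720 / 96485 = 0.1629 mol
2Cl⁻ → Cl₂ + 2e⁻, so n(Cl₂) = 0.1629 / 2 = 0.08145 mol
V = 0.08145 × 22.4 = 1.824 L
= 1820 mL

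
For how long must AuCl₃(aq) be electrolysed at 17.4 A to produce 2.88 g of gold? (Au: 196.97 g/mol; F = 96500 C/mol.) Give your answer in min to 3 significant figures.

4.05 min

n(Au) = 2.88 / 196.97 = 0.01462 mol
Au³⁺ + 3e⁻ → Au, so n(e⁻) = 3 × 0.01462 = 0.04386 mol
Q = 0.04386 × 96500 = 4232 C
t = Q / I = 4232 / 17.4 = 243.2 s = 4.05 min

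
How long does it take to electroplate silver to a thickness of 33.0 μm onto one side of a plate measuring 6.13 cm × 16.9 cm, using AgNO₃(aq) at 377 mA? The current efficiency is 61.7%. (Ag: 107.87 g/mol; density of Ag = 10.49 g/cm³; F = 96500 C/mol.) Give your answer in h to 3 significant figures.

Plated area = 6.13 × 16.9 = 103.6 cm²
Volume = 103.6 × 33.0×10⁻⁴ cm = 0.3419 cm³
m(Ag) = 0.3419 × 10.49 = 3.587 g
n(Ag) = 3.587 / 107.87 = 0.03325 mol; n(e⁻) = 0.03325 mol
Q = 0.03325 × 96500 / 0.617 = 5200 C
t = 5200 / 0.377 = 13790 s = 3.83 h

3.83 h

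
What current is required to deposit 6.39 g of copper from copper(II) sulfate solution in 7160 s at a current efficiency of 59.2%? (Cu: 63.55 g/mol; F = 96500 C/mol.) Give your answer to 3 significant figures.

4.58 A

n(Cu) = 6.39 / 63.55 = 0.1006 mol
Cu²⁺ + 2e⁻ → Cu, so n(e⁻) = 2 × 0.1006 = 0.2012 mol
Q = 0.2012 × 96500 / 0.592 = 32800 C
I = Q / t = 32800 / 7160 s = 4.58 A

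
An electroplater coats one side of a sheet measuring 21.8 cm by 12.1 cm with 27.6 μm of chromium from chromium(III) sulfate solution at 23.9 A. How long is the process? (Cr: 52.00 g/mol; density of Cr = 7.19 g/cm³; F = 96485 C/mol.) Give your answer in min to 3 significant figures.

Plated area = 21.8 × 12.1 = 263.8 cm²
Volume = 263.8 × 27.6×10⁻⁴ cm = 0.7281 cm³
m(Cr) = 0.7281 × 7.19 = 5.235 g
n(Cr) = 5.235 / 52.00 = 0.1007 mol; n(e⁻) = 3 × 0.1007 = 0.3021 mol
Q = 0.3021 × 96485 = 29150 C
t = 29150 / 23.9 = 1220 s = 20.3 min

20.3 min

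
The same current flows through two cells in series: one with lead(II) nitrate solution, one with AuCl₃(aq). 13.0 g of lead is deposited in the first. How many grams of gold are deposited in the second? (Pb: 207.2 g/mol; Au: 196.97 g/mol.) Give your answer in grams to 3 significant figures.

8.24 g

n(Pb) = 13.0 / 207.2 = 0.06274 mol
Pb²⁺ + 2e⁻ → Pb, so n(e⁻) = 2 × 0.06274 = 0.1255 mol
Since the cells are in series, n(e⁻) in the Au cell is also 0.1255 mol.
Au³⁺ + 3e⁻ → Au, so n(Au) = 0.1255 / 3 = 0.04183 mol
m(Au) = 0.04183 × 196.97 = 8.24 g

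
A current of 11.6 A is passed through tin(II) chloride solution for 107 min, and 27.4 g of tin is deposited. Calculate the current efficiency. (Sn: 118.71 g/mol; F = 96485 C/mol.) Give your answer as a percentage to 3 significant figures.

59.8%

Q = 11.6 × 6420 = 74470 C
n(e⁻) = 74470 / 96485 = 0.7718 mol
Sn²⁺ + 2e⁻ → Sn, so theoretical n(Sn) = 0.3859 mol → 45.81 g
Efficiency = 27.4 / 45.81 = 0.5981 = 59.8%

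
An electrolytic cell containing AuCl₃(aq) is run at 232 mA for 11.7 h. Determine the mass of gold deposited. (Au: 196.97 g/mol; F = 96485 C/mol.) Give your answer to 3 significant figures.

6.65 g

Q = 0.232 A × 42120 s = 9772 C
Moles of electrons = 9772 / 96485 = 0.1013 mol
Au³⁺ + 3e⁻ → Au, so n(Au) = 0.1013 / 3 = 0.03377 mol
m = 0.03377 × 196.97 = 6.65 g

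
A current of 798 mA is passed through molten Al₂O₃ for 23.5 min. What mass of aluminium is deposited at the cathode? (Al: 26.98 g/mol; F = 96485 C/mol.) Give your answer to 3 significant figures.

0.105 g

Charge passed = 0.798 × 1410 = 1125 C
n(e⁻) = 1125 / 96485 = 0.01166 mol
Al³⁺ + 3e⁻ → Al, so n(Al) = 0.01166 / 3 = 0.003887 mol
m = 0.003887 × 26.98 = 0.105 g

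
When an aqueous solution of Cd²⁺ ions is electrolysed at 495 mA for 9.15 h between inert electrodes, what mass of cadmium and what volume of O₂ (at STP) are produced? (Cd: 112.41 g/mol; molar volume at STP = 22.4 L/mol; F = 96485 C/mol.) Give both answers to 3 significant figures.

9.50 g Cd; 0.946 L O₂

Q = 0.495 × 32940 = 16310 C; n(e⁻) = 16310 / 96485 = 0.1690 mol
Cathode: Cd²⁺ + 2e⁻ → Cd → n(Cd) = 0.1690/2 = 0.08450 mol → 9.50 g
Anode: 2H₂O → O₂ + 4H⁺ + 4e⁻ → n(O₂) = 0.1690/4 = 0.04225 mol → 0.946 L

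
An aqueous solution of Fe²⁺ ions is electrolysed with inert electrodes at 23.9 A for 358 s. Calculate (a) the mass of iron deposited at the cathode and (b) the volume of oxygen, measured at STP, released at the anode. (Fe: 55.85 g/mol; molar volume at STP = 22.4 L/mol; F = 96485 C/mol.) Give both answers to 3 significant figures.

2.48 g Fe; 0.497 L O₂

Q = 23.9 × 358 = 8556 C; n(e⁻) = 8556 / 96485 = 0.08868 mol
Cathode: Fe²⁺ + 2e⁻ → Fe → n(Fe) = 0.08868/2 = 0.04434 mol → 2.48 g
Anode: 2H₂O → O₂ + 4H⁺ + 4e⁻ → n(O₂) = 0.08868/4 = 0.02217 mol → 0.497 L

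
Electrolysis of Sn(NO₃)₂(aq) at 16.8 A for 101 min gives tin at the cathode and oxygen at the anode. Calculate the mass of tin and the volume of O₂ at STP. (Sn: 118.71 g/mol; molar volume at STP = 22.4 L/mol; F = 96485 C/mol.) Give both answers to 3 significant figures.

62.6 g Sn; 5.91 L O₂

Q = 16.8 × 6060 = 1.018×10^5 C; n(e⁻) = 1.018×10^5 / 96485 = 1.055 mol
Cathode: Sn²⁺ + 2e⁻ → Sn → n(Sn) = 1.055/2 = 0.5275 mol → 62.6 g
Anode: 2H₂O → O₂ + 4H⁺ + 4e⁻ → n(O₂) = 1.055/4 = 0.2638 mol → 5.91 L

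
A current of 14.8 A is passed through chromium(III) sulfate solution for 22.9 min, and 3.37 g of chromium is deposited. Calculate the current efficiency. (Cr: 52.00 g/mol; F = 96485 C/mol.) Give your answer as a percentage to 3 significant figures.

92.2%

Q = 14.8 × 1374 = 20340 C
n(e⁻) = 20340 / 96485 = 0.2108 mol
Cr³⁺ + 3e⁻ → Cr, so theoretical n(Cr) = 0.07027 mol → 3.654 g
Efficiency = 3.37 / 3.654 = 0.9223 = 92.2%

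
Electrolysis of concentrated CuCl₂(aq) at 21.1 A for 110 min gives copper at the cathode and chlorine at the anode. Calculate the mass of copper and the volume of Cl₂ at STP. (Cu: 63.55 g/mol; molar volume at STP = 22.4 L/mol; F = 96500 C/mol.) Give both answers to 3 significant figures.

45.9 g Cu; 16.2 L Cl₂

Q = 21.1 × 6600 = 1.393×10^5 C; n(e⁻) = 1.393×10^5 / 96500 = 1.444 mol
Cathode: Cu²⁺ + 2e⁻ → Cu → n(Cu) = 1.444/2 = 0.7220 mol → 45.9 g
Anode: 2Cl⁻ → Cl₂ + 2e⁻ → n(Cl₂) = 1.444/2 = 0.7220 mol → 16.2 L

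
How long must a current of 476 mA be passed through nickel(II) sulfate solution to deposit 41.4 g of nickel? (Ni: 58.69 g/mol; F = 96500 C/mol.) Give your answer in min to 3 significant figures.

n(Ni) = 41.4 / 58.69 = 0.7054 mol
Ni²⁺ + 2e⁻ → Ni, so n(e⁻) = 2 × 0.7054 = 1.411 mol
Q = 1.411 × 96500 = 1.362×10^5 C
t = Q / I = 1.362×10^5 / 0.476 = 2.861×10^5 s = 4770 min

4770 min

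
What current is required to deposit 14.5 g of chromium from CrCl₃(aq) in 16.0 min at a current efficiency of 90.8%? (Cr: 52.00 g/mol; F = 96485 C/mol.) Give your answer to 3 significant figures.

n(Cr) = 14.5 / 52.00 = 0.2788 mol
Cr³⁺ + 3e⁻ → Cr, so n(e⁻) = 3 × 0.2788 = 0.8364 mol
Q = 0.8364 × 96485 / 0.908 = 88880 C
I = Q / t = 88880 / 960 s = 92.6 A

92.6 A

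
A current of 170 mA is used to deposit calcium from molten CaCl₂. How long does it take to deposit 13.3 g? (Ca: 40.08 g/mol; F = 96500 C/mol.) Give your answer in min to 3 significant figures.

n(Ca) = 13.3 / 40.08 = 0.3318 mol
Ca²⁺ + 2e⁻ → Ca, so n(e⁻) = 2 × 0.3318 = 0.6636 mol
Q = 0.6636 × 96500 = 64040 C
t = Q / I = 64040 / 0.170 = 3.767×10^5 s = 6280 min

6280 min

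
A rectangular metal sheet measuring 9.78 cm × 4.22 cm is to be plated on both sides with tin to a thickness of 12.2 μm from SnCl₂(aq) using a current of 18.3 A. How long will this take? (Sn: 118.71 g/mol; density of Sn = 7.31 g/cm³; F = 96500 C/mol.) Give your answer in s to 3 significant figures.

Plated area = 2 × 9.78 × 4.22 = 82.54 cm²
Volume = 82.54 × 12.2×10⁻⁴ cm = 0.1007 cm³
m(Sn) = 0.1007 × 7.31 = 0.7361 g
n(Sn) = 0.7361 / 118.71 = 0.006201 mol; n(e⁻) = 2 × 0.006201 = 0.01240 mol
Q = 0.01240 × 96500 = 1197 C
t = 1197 / 18.3 = 65.41 s

65.4 s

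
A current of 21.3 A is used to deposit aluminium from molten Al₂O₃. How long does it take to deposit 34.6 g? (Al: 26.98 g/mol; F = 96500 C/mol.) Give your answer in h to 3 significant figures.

4.84 h

n(Al) = 34.6 / 26.98 = 1.282 mol
Al³⁺ + 3e⁻ → Al, so n(e⁻) = 3 × 1.282 = 3.846 mol
Q = 3.846 × 96500 = 3.711×10^5 C
t = Q / I = 3.711×10^5 / 21.3 = 17420 s = 4.84 h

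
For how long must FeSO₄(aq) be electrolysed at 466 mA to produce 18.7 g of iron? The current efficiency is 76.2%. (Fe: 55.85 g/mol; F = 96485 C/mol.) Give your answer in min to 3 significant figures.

3030 min

n(Fe) = 18.7 / 55.85 = 0.3348 mol
Fe²⁺ + 2e⁻ → Fe, so n(e⁻) = 2 × 0.3348 = 0.6696 mol
Q = 0.6696 × 96485 / 0.762 = 84790 C
t = Q / I = 84790 / 0.466 = 1.820×10^5 s = 3030 min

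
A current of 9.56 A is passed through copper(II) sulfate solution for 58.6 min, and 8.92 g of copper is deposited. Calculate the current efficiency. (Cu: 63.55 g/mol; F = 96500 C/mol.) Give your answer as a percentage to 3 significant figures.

80.6%

Q = 9.56 × 3516 = 33610 C
n(e⁻) = 33610 / 96500 = 0.3483 mol
Cu²⁺ + 2e⁻ → Cu, so theoretical n(Cu) = 0.1742 mol → 11.07 g
Efficiency = 8.92 / 11.07 = 0.8058 = 80.6%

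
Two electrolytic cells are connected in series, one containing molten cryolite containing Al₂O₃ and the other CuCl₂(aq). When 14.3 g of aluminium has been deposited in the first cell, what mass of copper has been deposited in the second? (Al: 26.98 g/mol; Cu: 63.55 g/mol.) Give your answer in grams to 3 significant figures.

n(Al) = 14.3 / 26.98 = 0.5300 mol
Al³⁺ + 3e⁻ → Al, so n(e⁻) = 3 × 0.5300 = 1.590 mol
Same current for the same time ⇒ same n(e⁻) = 1.590 mol in both cells.
Cu²⁺ + 2e⁻ → Cu, so n(Cu) = 1.590 / 2 = 0.7950 mol
m(Cu) = 0.7950 × 63.55 = 50.5 g

50.5 g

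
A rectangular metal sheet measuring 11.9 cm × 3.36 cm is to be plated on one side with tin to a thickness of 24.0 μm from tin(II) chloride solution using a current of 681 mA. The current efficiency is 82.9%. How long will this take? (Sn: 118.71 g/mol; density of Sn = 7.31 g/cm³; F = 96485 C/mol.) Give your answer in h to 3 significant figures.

0.561 h

Plated area = 11.9 × 3.36 = 39.98 cm²
Volume = 39.98 × 24.0×10⁻⁴ cm = 0.09595 cm³
m(Sn) = 0.09595 × 7.31 = 0.7014 g
n(Sn) = 0.7014 / 118.71 = 0.005909 mol; n(e⁻) = 2 × 0.005909 = 0.01182 mol
Q = 0.01182 × 96485 / 0.829 = 1376 C
t = 1376 / 0.681 = 2021 s = 0.561 h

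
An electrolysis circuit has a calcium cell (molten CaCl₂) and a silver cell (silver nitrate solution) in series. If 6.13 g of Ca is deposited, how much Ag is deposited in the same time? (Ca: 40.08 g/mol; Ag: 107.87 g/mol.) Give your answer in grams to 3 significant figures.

n(Ca) = 6.13 / 40.08 = 0.1529 mol
Ca²⁺ + 2e⁻ → Ca, so n(e⁻) = 2 × 0.1529 = 0.3058 mol
Same current for the same time ⇒ same n(e⁻) = 0.3058 mol in both cells.
Ag⁺ + e⁻ → Ag, so n(Ag) = 0.3058 mol
m(Ag) = 0.3058 × 107.87 = 33.0 g

33.0 g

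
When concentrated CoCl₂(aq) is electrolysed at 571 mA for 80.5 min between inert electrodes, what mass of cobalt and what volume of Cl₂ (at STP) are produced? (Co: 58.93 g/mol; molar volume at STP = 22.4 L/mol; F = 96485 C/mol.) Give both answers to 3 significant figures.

Q = 0.571 × 4830 = 2758 C; n(e⁻) = 2758 / 96485 = 0.02858 mol
Cathode: Co²⁺ + 2e⁻ → Co → n(Co) = 0.02858/2 = 0.01429 mol → 0.842 g
Anode: 2Cl⁻ → Cl₂ + 2e⁻ → n(Cl₂) = 0.02858/2 = 0.01429 mol → 0.320 L

0.842 g Co; 0.320 L Cl₂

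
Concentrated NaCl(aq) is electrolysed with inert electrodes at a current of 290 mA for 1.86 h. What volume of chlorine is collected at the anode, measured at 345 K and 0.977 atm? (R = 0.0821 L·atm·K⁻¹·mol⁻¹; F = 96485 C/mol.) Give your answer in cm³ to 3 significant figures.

Charge passed = 0.290 × 6696 = 1942 C
Moles of electrons = 1942 / 96485 = 0.02013 mol
2Cl⁻ → Cl₂ + 2e⁻, so n(Cl₂) = 0.02013 / 2 = 0.01007 mol
V = nRT/P = 0.01007 × 0.0821 × 345 / 0.977 = 0.2919 L
= 292 cm³

292 cm³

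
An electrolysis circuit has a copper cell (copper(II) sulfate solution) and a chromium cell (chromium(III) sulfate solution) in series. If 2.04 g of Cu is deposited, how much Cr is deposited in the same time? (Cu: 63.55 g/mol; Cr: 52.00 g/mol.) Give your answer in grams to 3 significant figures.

1.11 g

n(Cu) = 2.04 / 63.55 = 0.03210 mol
Cu²⁺ + 2e⁻ → Cu, so n(e⁻) = 2 × 0.03210 = 0.06420 mol
Same current for the same time ⇒ same n(e⁻) = 0.06420 mol in both cells.
Cr³⁺ + 3e⁻ → Cr, so n(Cr) = 0.06420 / 3 = 0.02140 mol
m(Cr) = 0.02140 × 52.00 = 1.11 g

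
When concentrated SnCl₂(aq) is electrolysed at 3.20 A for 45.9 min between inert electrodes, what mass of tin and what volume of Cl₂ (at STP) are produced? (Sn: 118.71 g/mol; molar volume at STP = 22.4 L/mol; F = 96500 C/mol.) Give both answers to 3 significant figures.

5.42 g Sn; 1.02 L Cl₂

Q = 3.20 × 2754 = 8813 C; n(e⁻) = 8813 / 96500 = 0.09133 mol
Cathode: Sn²⁺ + 2e⁻ → Sn → n(Sn) = 0.09133/2 = 0.04567 mol → 5.42 g
Anode: 2Cl⁻ → Cl₂ + 2e⁻ → n(Cl₂) = 0.09133/2 = 0.04567 mol → 1.02 L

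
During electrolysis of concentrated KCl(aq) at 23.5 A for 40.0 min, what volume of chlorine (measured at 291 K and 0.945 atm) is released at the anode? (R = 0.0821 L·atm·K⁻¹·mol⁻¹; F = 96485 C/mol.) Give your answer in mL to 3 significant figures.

7390 mL

Q = It = 23.5 × 2400 = 56400 C
Moles of electrons = 56400 / 96485 = 0.5845 mol
2Cl⁻ → Cl₂ + 2e⁻, so n(Cl₂) = 0.5845 / 2 = 0.2923 mol
V = nRT/P = 0.2923 × 0.0821 × 291 / 0.945 = 7.390 L
= 7390 mL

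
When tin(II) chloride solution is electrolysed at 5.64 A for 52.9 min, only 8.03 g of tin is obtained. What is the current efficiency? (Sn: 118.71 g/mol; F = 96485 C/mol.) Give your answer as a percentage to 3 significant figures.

72.9%

Q = 5.64 × 3174 = 17900 C
n(e⁻) = 17900 / 96485 = 0.1855 mol
Sn²⁺ + 2e⁻ → Sn, so theoretical n(Sn) = 0.09275 mol → 11.01 g
Efficiency = 8.03 / 11.01 = 0.7293 = 72.9%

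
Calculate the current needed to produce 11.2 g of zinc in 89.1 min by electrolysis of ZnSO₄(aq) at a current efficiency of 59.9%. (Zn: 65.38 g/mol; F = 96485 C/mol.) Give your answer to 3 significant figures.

n(Zn) = 11.2 / 65.38 = 0.1713 mol
Zn²⁺ + 2e⁻ → Zn, so n(e⁻) = 2 × 0.1713 = 0.3426 mol
Q = 0.3426 × 96485 / 0.599 = 55180 C
I = Q / t = 55180 / 5346 s = 10.3 A

10.3 A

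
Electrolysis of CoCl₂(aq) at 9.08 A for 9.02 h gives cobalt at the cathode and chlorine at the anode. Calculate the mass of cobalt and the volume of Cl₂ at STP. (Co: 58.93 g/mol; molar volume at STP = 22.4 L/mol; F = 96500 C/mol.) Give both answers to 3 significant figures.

90.0 g Co; 34.2 L Cl₂

Q = 9.08 × 32472 = 2.948×10^5 C; n(e⁻) = 2.948×10^5 / 96500 = 3.055 mol
Cathode: Co²⁺ + 2e⁻ → Co → n(Co) = 3.055/2 = 1.528 mol → 90.0 g
Anode: 2Cl⁻ → Cl₂ + 2e⁻ → n(Cl₂) = 3.055/2 = 1.528 mol → 34.2 L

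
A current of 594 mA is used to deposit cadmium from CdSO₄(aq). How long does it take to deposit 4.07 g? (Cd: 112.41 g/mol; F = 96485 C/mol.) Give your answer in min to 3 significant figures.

n(Cd) = 4.07 / 112.41 = 0.03621 mol
Cd²⁺ + 2e⁻ → Cd, so n(e⁻) = 2 × 0.03621 = 0.07242 mol
Q = 0.07242 × 96485 = 6987 C
t = Q / I = 6987 / 0.594 = 11760 s = 196 min

196 min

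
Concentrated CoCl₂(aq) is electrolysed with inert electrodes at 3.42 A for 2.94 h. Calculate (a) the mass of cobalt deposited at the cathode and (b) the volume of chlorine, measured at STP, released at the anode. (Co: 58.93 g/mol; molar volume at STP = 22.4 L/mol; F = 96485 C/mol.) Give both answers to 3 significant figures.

Q = 3.42 × 10584 = 36200 C; n(e⁻) = 36200 / 96485 = 0.3752 mol
Cathode: Co²⁺ + 2e⁻ → Co → n(Co) = 0.3752/2 = 0.1876 mol → 11.1 g
Anode: 2Cl⁻ → Cl₂ + 2e⁻ → n(Cl₂) = 0.3752/2 = 0.1876 mol → 4.20 L

11.1 g Co; 4.20 L Cl₂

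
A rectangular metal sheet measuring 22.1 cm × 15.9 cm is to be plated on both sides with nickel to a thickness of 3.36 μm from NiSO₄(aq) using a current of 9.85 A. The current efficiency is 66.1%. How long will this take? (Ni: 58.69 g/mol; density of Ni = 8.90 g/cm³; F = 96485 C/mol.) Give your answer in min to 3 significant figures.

17.7 min

Plated area = 2 × 22.1 × 15.9 = 702.8 cm²
Volume = 702.8 × 3.36×10⁻⁴ cm = 0.2361 cm³
m(Ni) = 0.2361 × 8.90 = 2.101 g
n(Ni) = 2.101 / 58.69 = 0.03580 mol; n(e⁻) = 2 × 0.03580 = 0.07160 mol
Q = 0.07160 × 96485 / 0.661 = 10450 C
t = 10450 / 9.85 = 1061 s = 17.7 min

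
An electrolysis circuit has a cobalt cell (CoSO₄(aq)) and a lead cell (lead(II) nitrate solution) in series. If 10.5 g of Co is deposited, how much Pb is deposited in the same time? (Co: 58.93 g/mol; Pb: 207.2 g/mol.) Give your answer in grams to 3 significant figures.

n(Co) = 10.5 / 58.93 = 0.1782 mol
Co²⁺ + 2e⁻ → Co, so n(e⁻) = 2 × 0.1782 = 0.3564 mol
The cells are in series, so the same charge (and hence the same n(e⁻) = 0.3564 mol) passes through both.
Pb²⁺ + 2e⁻ → Pb, so n(Pb) = 0.3564 / 2 = 0.1782 mol
m(Pb) = 0.1782 × 207.2 = 36.9 g

36.9 g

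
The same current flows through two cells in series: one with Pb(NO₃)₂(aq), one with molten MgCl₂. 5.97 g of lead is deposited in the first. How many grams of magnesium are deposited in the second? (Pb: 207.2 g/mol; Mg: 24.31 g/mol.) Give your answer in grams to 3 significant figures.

0.700 g

n(Pb) = 5.97 / 207.2 = 0.02881 mol
Pb²⁺ + 2e⁻ → Pb, so n(e⁻) = 2 × 0.02881 = 0.05762 mol
Since the cells are in series, n(e⁻) in the Mg cell is also 0.05762 mol.
Mg²⁺ + 2e⁻ → Mg, so n(Mg) = 0.05762 / 2 = 0.02881 mol
m(Mg) = 0.02881 × 24.31 = 0.700 g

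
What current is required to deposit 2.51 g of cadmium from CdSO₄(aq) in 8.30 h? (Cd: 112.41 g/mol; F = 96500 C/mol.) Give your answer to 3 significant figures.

0.144 A

n(Cd) = 2.51 / 112.41 = 0.02233 mol
Cd²⁺ + 2e⁻ → Cd, so n(e⁻) = 2 × 0.02233 = 0.04466 mol
Q = 0.04466 × 96500 = 4310 C
I = Q / t = 4310 / 29880 s = 0.144 A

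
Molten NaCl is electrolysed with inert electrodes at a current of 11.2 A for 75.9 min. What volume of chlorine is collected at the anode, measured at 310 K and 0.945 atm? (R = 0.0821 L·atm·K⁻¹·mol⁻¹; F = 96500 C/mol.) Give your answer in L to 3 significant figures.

7.12 L

Q = It = 11.2 × 4554 = 51000 C
n(e⁻) = Q/F = 51000/96500 = 0.5285 mol
2Cl⁻ → Cl₂ + 2e⁻, so n(Cl₂) = 0.5285 / 2 = 0.2643 mol
V = nRT/P = 0.2643 × 0.0821 × 310 / 0.945 = 7.118 L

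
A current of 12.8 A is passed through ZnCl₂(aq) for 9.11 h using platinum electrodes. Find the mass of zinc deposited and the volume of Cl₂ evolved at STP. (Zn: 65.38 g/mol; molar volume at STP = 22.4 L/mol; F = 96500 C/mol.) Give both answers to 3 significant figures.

Q = 12.8 × 32796 = 4.198×10^5 C; n(e⁻) = 4.198×10^5 / 96500 = 4.350 mol
Cathode: Zn²⁺ + 2e⁻ → Zn → n(Zn) = 4.350/2 = 2.175 mol → 142 g
Anode: 2Cl⁻ → Cl₂ + 2e⁻ → n(Cl₂) = 4.350/2 = 2.175 mol → 48.7 L

142 g Zn; 48.7 L Cl₂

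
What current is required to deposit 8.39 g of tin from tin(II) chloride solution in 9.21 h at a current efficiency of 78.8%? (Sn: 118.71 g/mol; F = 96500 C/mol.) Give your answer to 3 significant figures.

0.522 A

n(Sn) = 8.39 / 118.71 = 0.07068 mol
Sn²⁺ + 2e⁻ → Sn, so n(e⁻) = 2 × 0.07068 = 0.1414 mol
Q = 0.1414 × 96500 / 0.788 = 17320 C
I = Q / t = 17320 / 33156 s = 0.522 A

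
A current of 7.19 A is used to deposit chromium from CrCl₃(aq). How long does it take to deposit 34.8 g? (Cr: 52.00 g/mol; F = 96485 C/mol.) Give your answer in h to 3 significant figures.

7.48 h

n(Cr) = 34.8 / 52.00 = 0.6692 mol
Cr³⁺ + 3e⁻ → Cr, so n(e⁻) = 3 × 0.6692 = 2.008 mol
Q = 2.008 × 96485 = 1.937×10^5 C
t = Q / I = 1.937×10^5 / 7.19 = 26940 s = 7.48 h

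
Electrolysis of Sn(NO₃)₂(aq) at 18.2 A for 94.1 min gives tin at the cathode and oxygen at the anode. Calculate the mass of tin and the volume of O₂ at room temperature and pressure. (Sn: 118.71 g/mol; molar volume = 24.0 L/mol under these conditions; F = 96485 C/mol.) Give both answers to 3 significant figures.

Q = 18.2 × 5646 = 1.028×10^5 C; n(e⁻) = 1.028×10^5 / 96485 = 1.065 mol
Cathode: Sn²⁺ + 2e⁻ → Sn → n(Sn) = 1.065/2 = 0.5325 mol → 63.2 g
Anode: 2H₂O → O₂ + 4H⁺ + 4e⁻ → n(O₂) = 1.065/4 = 0.2663 mol → 6.39 L

63.2 g Sn; 6.39 L O₂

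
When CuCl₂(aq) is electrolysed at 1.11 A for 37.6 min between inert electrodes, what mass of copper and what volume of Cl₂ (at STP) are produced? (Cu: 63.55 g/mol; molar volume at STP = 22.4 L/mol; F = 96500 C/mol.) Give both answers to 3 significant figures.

Q = 1.11 × 2256 = 2504 C; n(e⁻) = 2504 / 96500 = 0.02595 mol
Cathode: Cu²⁺ + 2e⁻ → Cu → n(Cu) = 0.02595/2 = 0.01298 mol → 0.825 g
Anode: 2Cl⁻ → Cl₂ + 2e⁻ → n(Cl₂) = 0.02595/2 = 0.01298 mol → 0.291 L

0.825 g Cu; 0.291 L Cl₂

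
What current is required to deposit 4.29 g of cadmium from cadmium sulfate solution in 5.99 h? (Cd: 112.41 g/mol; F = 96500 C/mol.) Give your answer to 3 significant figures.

n(Cd) = 4.29 / 112.41 = 0.03816 mol
Cd²⁺ + 2e⁻ → Cd, so n(e⁻) = 2 × 0.03816 = 0.07632 mol
Q = 0.07632 × 96500 = 7365 C
I = Q / t = 7365 / 21564 s = 0.342 A

0.342 A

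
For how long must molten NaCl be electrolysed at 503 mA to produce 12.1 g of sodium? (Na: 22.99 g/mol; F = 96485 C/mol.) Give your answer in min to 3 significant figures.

1680 min

n(Na) = 12.1 / 22.99 = 0.5263 mol
Na⁺ + e⁻ → Na, so n(e⁻) = 0.5263 mol
Q = 0.5263 × 96485 = 50780 C
t = Q / I = 50780 / 0.503 = 1.010×10^5 s = 1680 min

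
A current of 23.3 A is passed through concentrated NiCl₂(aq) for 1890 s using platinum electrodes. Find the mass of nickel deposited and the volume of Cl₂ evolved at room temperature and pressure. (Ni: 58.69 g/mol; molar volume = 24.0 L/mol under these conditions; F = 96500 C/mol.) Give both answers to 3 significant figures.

Q = 23.3 × 1890 = 44040 C; n(e⁻) = 44040 / 96500 = 0.4564 mol
Cathode: Ni²⁺ + 2e⁻ → Ni → n(Ni) = 0.4564/2 = 0.2282 mol → 13.4 g
Anode: 2Cl⁻ → Cl₂ + 2e⁻ → n(Cl₂) = 0.4564/2 = 0.2282 mol → 5.48 L

13.4 g Ni; 5.48 L Cl₂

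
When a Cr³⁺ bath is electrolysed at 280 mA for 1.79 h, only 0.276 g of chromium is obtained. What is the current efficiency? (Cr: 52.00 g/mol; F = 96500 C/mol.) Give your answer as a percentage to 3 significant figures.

85.2%

Q = 0.280 × 6444 = 1804 C
n(e⁻) = 1804 / 96500 = 0.01869 mol
Cr³⁺ + 3e⁻ → Cr, so theoretical n(Cr) = 0.006230 mol → 0.3240 g
Efficiency = 0.276 / 0.3240 = 0.8519 = 85.2%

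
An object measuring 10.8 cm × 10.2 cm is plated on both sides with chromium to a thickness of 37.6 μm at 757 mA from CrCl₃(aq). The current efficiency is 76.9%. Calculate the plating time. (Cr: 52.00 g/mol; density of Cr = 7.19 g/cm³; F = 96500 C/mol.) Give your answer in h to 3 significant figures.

15.8 h

Plated area = 2 × 10.8 × 10.2 = 220.3 cm²
Volume = 220.3 × 37.6×10⁻⁴ cm = 0.8283 cm³
m(Cr) = 0.8283 × 7.19 = 5.955 g
n(Cr) = 5.955 / 52.00 = 0.1145 mol; n(e⁻) = 3 × 0.1145 = 0.3435 mol
Q = 0.3435 × 96500 / 0.769 = 43110 C
t = 43110 / 0.757 = 56950 s = 15.8 h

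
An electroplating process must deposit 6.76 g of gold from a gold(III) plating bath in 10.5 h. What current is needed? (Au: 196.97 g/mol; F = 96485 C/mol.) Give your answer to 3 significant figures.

n(Au) = 6.76 / 196.97 = 0.03432 mol
Au³⁺ + 3e⁻ → Au, so n(e⁻) = 3 × 0.03432 = 0.1030 mol
Q = 0.1030 × 96485 = 9938 C
I = Q / t = 9938 / 37800 s = 0.263 A

0.263 A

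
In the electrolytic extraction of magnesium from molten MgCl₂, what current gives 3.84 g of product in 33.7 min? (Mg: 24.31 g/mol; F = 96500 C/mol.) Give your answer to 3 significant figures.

15.1 A

n(Mg) = 3.84 / 24.31 = 0.1580 mol
Mg²⁺ + 2e⁻ → Mg, so n(e⁻) = 2 × 0.1580 = 0.3160 mol
Q = 0.3160 × 96500 = 30490 C
I = Q / t = 30490 / 2022 s = 15.1 A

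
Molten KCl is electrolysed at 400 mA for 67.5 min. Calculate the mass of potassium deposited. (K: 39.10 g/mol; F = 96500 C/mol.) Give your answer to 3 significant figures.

0.656 g

Q = 0.400 A × 4050 s = 1620 C
n(e⁻) = Q/F = 1620/96500 = 0.01679 mol
K⁺ + e⁻ → K, so n(K) = 0.01679 mol
m = 0.01679 × 39.10 = 0.656 g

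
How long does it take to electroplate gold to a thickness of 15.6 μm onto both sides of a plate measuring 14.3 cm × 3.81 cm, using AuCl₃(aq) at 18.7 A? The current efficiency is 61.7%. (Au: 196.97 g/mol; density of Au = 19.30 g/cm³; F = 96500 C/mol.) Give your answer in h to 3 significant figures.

Plated area = 2 × 14.3 × 3.81 = 109.0 cm²
Volume = 109.0 × 15.6×10⁻⁴ cm = 0.1700 cm³
m(Au) = 0.1700 × 19.30 = 3.281 g
n(Au) = 3.281 / 196.97 = 0.01666 mol; n(e⁻) = 3 × 0.01666 = 0.04998 mol
Q = 0.04998 × 96500 / 0.617 = 7817 C
t = 7817 / 18.7 = 418.0 s = 0.116 h

0.116 h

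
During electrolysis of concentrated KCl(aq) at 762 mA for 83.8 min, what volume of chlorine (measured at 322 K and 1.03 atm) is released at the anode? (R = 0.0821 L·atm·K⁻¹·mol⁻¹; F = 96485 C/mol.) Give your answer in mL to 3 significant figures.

Charge passed = 0.762 × 5028 = 3831 C
n(e⁻) = Q/F = 3831/96485 = 0.03971 mol
2Cl⁻ → Cl₂ + 2e⁻, so n(Cl₂) = 0.03971 / 2 = 0.01986 mol
V = nRT/P = 0.01986 × 0.0821 × 322 / 1.03 = 0.5097 L
= 510 mL

510 mL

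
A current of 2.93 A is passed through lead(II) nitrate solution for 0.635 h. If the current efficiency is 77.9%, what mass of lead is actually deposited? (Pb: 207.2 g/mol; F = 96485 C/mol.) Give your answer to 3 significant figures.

5.60 g

Q = 2.93 × 2286 = 6698 C
n(e⁻) = 6698 / 96485 = 0.06942 mol
Pb²⁺ + 2e⁻ → Pb, so theoretical m(Pb) = 0.03471 × 207.2 = 7.192 g
Actual mass = 77.9% × 7.192 = 5.60 g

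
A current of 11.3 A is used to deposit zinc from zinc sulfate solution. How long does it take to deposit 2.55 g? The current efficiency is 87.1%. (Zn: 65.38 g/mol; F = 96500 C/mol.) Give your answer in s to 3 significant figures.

765 s

n(Zn) = 2.55 / 65.38 = 0.03900 mol
Zn²⁺ + 2e⁻ → Zn, so n(e⁻) = 2 × 0.03900 = 0.07800 mol
Q = 0.07800 × 96500 / 0.871 = 8642 C
t = Q / I = 8642 / 11.3 = 764.8 s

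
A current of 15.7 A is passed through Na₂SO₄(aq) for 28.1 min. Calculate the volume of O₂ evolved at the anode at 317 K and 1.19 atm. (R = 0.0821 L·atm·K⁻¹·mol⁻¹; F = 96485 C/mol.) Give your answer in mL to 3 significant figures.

1500 mL

Q = It = 15.7 × 1686 = 26470 C
n(e⁻) = 26470 / 96485 = 0.2743 mol
2H₂O → O₂ + 4H⁺ + 4e⁻, so n(O₂) = 0.2743 / 4 = 0.06858 mol
V = nRT/P = 0.06858 × 0.0821 × 317 / 1.19 = 1.500 L
= 1500 mL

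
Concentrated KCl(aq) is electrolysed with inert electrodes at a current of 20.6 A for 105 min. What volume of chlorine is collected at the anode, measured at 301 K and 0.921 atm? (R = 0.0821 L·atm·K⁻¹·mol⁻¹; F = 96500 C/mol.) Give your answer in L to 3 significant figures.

Q = It = 20.6 × 6300 = 1.298×10^5 C
n(e⁻) = Q/F = 1.298×10^5/96500 = 1.345 mol
2Cl⁻ → Cl₂ + 2e⁻, so n(Cl₂) = 1.345 / 2 = 0.6725 mol
V = nRT/P = 0.6725 × 0.0821 × 301 / 0.921 = 18.04 L

18.0 L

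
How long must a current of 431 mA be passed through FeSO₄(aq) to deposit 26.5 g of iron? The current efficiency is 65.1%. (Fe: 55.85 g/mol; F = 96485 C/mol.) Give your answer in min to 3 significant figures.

n(Fe) = 26.5 / 55.85 = 0.4745 mol
Fe²⁺ + 2e⁻ → Fe, so n(e⁻) = 2 × 0.4745 = 0.9490 mol
Q = 0.9490 × 96485 / 0.651 = 1.407×10^5 C
t = Q / I = 1.407×10^5 / 0.431 = 3.265×10^5 s = 5440 min

5440 min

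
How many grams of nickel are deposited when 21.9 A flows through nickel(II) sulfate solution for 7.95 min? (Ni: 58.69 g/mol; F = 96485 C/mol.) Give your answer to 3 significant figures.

Q = It = 21.9 × 477 = 10450 C
n(e⁻) = 10450 / 96485 = 0.1083 mol
Ni²⁺ + 2e⁻ → Ni, so n(Ni) = 0.1083 / 2 = 0.05415 mol
m = 0.05415 × 58.69 = 3.18 g

3.18 g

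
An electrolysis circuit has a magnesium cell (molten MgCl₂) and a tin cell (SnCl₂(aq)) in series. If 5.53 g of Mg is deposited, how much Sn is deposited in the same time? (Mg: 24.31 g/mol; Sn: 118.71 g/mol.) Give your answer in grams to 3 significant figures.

n(Mg) = 5.53 / 24.31 = 0.2275 mol
Mg²⁺ + 2e⁻ → Mg, so n(e⁻) = 2 × 0.2275 = 0.4550 mol
Since the cells are in series, n(e⁻) in the Sn cell is also 0.4550 mol.
Sn²⁺ + 2e⁻ → Sn, so n(Sn) = 0.4550 / 2 = 0.2275 mol
m(Sn) = 0.2275 × 118.71 = 27.0 g

27.0 g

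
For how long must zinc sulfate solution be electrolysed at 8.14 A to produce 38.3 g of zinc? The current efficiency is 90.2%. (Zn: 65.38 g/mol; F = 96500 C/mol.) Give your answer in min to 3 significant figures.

257 min

n(Zn) = 38.3 / 65.38 = 0.5858 mol
Zn²⁺ + 2e⁻ → Zn, so n(e⁻) = 2 × 0.5858 = 1.172 mol
Q = 1.172 × 96500 / 0.902 = 1.254×10^5 C
t = Q / I = 1.254×10^5 / 8.14 = 15410 s = 257 min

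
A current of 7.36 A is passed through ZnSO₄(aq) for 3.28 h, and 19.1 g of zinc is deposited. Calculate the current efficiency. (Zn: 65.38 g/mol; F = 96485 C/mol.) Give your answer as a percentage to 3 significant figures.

Q = 7.36 × 11808 = 86910 C
n(e⁻) = 86910 / 96485 = 0.9008 mol
Zn²⁺ + 2e⁻ → Zn, so theoretical n(Zn) = 0.4504 mol → 29.45 g
Efficiency = 19.1 / 29.45 = 0.6486 = 64.9%

64.9%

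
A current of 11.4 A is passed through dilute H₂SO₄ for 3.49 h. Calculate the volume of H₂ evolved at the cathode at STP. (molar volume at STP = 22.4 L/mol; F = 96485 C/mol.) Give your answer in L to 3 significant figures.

16.6 L

Q = It = 11.4 × 12564 = 1.432×10^5 C
n(e⁻) = Q/F = 1.432×10^5/96485 = 1.484 mol
2H⁺ + 2e⁻ → H₂, so n(H₂) = 1.484 / 2 = 0.7420 mol
V = 0.7420 × 22.4 = 16.62 L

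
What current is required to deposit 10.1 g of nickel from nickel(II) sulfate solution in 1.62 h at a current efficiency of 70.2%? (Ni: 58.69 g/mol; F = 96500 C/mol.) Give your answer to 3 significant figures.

8.11 A

n(Ni) = 10.1 / 58.69 = 0.1721 mol
Ni²⁺ + 2e⁻ → Ni, so n(e⁻) = 2 × 0.1721 = 0.3442 mol
Q = 0.3442 × 96500 / 0.702 = 47320 C
I = Q / t = 47320 / 5832 s = 8.11 A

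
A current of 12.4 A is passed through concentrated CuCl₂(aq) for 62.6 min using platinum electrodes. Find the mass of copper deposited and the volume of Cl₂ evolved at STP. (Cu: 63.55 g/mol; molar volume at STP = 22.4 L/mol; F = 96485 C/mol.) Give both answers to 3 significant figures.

15.3 g Cu; 5.41 L Cl₂

Q = 12.4 × 3756 = 46570 C; n(e⁻) = 46570 / 96485 = 0.4827 mol
Cathode: Cu²⁺ + 2e⁻ → Cu → n(Cu) = 0.4827/2 = 0.2414 mol → 15.3 g
Anode: 2Cl⁻ → Cl₂ + 2e⁻ → n(Cl₂) = 0.4827/2 = 0.2414 mol → 5.41 L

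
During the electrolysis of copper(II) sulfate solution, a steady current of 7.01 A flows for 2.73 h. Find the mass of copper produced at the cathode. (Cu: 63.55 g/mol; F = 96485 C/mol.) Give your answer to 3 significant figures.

22.7 g

Q = It = 7.01 × 9828 = 68890 C
n(e⁻) = 68890 / 96485 = 0.7140 mol
Cu²⁺ + 2e⁻ → Cu, so n(Cu) = 0.7140 / 2 = 0.3570 mol
m = 0.3570 × 63.55 = 22.7 g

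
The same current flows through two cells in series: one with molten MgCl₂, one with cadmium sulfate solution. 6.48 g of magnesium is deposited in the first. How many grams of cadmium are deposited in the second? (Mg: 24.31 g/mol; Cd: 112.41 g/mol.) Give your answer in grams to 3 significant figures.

30.0 g

n(Mg) = 6.48 / 24.31 = 0.2666 mol
Mg²⁺ + 2e⁻ → Mg, so n(e⁻) = 2 × 0.2666 = 0.5332 mol
Same current for the same time ⇒ same n(e⁻) = 0.5332 mol in both cells.
Cd²⁺ + 2e⁻ → Cd, so n(Cd) = 0.5332 / 2 = 0.2666 mol
m(Cd) = 0.2666 × 112.41 = 30.0 g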